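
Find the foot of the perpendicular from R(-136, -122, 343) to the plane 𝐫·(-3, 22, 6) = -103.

n = (-3, 22, 6), |n|² = 529, and n·R − (-103) = -115.
t = -115/529 = -5/23, so the foot is R − t·n = (-136, -122, 343) − (-5/23)·(-3, 22, 6) = (-3143/23, -2696/23, 7919/23).

(-3143/23, -2696/23, 7919/23)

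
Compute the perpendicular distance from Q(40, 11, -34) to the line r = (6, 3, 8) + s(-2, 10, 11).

2√521

Direction vector d = (-2, 10, 11).
AP = (34, 8, -42); AP·d = -450, |AP|² = 2984, |d|² = 225.
distance² = |AP|² − (AP·d)²/|d|² = 2984 − 202500/225 = 2084, so the distance is 2√521.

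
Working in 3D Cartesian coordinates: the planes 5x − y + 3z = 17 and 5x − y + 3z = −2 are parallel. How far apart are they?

With common normal n = (5, −1, 3) (|n| = √35), the distance is |17 − (-2)|/|n| = 19/√35 = 19√35/35.

19/√35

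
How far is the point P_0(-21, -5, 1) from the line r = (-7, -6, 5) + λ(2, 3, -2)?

Direction vector d = (2, 3, -2).
AP = (-14, 1, -4), and AP × d = (10, -36, -44).
|AP × d|² = 3332 and |d|² = 17, so the distance is √(3332/17) = √196 = 14.

14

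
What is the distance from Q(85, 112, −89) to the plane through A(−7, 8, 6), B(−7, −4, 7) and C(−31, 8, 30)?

4

AB = (0, −12, 1) and AC = (−24, 0, 24), so a normal is n = AB × AC = (−288, −24, −288).
n = (−288, −24, −288); n·P − 96 = -1632; |n| = 408; distance = 1632/408 = 4.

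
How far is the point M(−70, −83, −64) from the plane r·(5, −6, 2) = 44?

Normal vector n = (5, −6, 2), and n·(−70, −83, −64) − 44 = −24.
|n| = √(25 + 36 + 4) = √65, so the distance is |-24|/√65 = 24/√65.

24√65/65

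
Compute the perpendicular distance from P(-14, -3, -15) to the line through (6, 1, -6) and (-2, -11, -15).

A direction vector is d = (-8, -12, -9).
AP = (-20, -4, -9), and AP × d = (-72, -108, 208).
|AP × d|² = 60112 and |d|² = 289, so the distance is √(60112/289) = √208 = 4√13.

4√13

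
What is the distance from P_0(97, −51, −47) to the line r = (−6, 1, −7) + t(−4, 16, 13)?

Direction vector d = (−4, 16, 13).
AP = (103, −52, −40), and AP × d = (−36, −1179, 1440).
|AP × d|² = 3464937 and |d|² = 441, so the distance is √(3464937/441) = √7857 = 9√97.

9√97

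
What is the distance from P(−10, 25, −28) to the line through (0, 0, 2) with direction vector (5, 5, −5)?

Direction vector d = (5, 5, −5).
AP = (−10, 25, −30); AP·d = 225, |AP|² = 1625, |d|² = 75.
distance² = |AP|² − (AP·d)²/|d|² = 1625 − 50625/75 = 950, so the distance is 5√38.

5√38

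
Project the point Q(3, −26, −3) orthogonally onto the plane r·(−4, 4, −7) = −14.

n = (−4, 4, −7), |n|² = 81, and n·Q − (-14) = -81.
t = -81/81 = -1, so the foot is Q − t·n = (3, −26, −3) − (-1)·(−4, 4, −7) = (−1, −22, −10).

(-1, -22, -10)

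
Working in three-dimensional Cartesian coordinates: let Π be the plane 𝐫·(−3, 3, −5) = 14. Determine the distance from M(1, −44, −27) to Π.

14√43/43

Normal vector n = (−3, 3, −5), and n·(1, −44, −27) − 14 = −14.
|n| = √(9 + 9 + 25) = √43, so the distance is |-14|/√43 = 14√43/43.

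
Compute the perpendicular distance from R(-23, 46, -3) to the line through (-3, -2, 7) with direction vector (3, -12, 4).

Direction vector d = (3, -12, 4).
AP = (-20, 48, -10), and AP × d = (72, 50, 96).
|AP × d|² = 16900 and |d|² = 169, so the distance is √(16900/169) = √100 = 10.

10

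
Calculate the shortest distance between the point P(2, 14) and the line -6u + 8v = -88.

94/5

The normal to the line is n = (-6, 8) with |n| = 10.
|n·P − (-88)| = |100 − (-88)| = 188, so the distance is 188/10 = 94/5.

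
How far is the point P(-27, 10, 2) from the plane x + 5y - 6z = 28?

17√62/62

Normal vector n = (1, 5, -6), and n·(-27, 10, 2) - 28 = -17.
|n| = √(1 + 25 + 36) = √62, so the distance is |-17|/√62 = 17√62/62.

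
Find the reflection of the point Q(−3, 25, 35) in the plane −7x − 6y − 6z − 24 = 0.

n = (−7, −6, −6), |n|² = 121, n·Q − 24 = -363, so t = -363/121 = -3.
Foot F = Q − (-3)·n = (−24, 7, 17); the reflection is 2F − Q = (−45, −11, −1).

(-45, -11, -1)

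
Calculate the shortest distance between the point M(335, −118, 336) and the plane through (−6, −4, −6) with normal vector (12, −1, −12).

The plane has equation n·(r − (−6, −4, −6)) = 0, i.e. n·r = 4.
Then n·(335, −118, 336) − 4 = 102.
|n| = √(144 + 1 + 144) = 17, so the distance is |102|/17 = 6.

6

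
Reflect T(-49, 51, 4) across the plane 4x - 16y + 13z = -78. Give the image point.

(-33, -13, 56)

With n = (4, -16, 13), the signed offset is (n·T − (-78))/|n|² = -882/441 = -2.
T' = T − 2t·n = (-49, 51, 4) − (-4)·(4, -16, 13) = (-33, -13, 56).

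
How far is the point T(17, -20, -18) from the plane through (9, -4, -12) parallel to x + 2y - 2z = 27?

Parallel planes share the normal n = (1, 2, -2); since (9, -4, -12) lies on the plane, its equation is x + 2y - 2z = 25.
d = |1·17 + 2·(-20) + (-2)·(-18) − 25| / √(1 + 4 + 4) = |-12| / 3 = 4.

4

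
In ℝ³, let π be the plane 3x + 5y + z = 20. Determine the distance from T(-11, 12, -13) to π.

6/√35

Normal vector n = (3, 5, 1), and n·(-11, 12, -13) - 20 = -6.
|n| = √(9 + 25 + 1) = √35, so the distance is |-6|/√35 = 6√35/35.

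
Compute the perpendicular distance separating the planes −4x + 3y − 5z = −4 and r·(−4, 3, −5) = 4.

Both planes have normal n = (−4, 3, −5), |n| = 5√2. Any point on the first plane is at distance |4 − (-4)|/|n| = 8/(5√2) = 4√2/5 from the second.

4√2/5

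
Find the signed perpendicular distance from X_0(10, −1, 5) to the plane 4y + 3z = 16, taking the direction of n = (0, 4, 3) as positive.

-1

n·X_0 − 16 = -5.
|n| = 5, so the signed distance is -5/5 = -1.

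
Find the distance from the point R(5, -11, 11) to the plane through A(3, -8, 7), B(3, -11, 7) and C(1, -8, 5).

AB = (0, -3, 0) and AC = (-2, 0, -2), so a normal is n = AB × AC = (6, 0, -6).
Then n·(5, -11, 11) - (-24) = -12.
|n| = √(36 + 0 + 36) = 6√2, so the distance is |-12|/(6√2) = √2.

√2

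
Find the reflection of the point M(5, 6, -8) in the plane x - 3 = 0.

(1, 6, -8)

n = (1, 0, 0), |n|² = 1, n·M − 3 = 2, so t = 2/1 = 2.
Foot F = M − 2·n = (3, 6, -8); the reflection is 2F − M = (1, 6, -8).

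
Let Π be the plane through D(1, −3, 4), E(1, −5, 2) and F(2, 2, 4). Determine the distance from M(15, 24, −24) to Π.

5√3/3

DE = (0, −2, −2) and DF = (1, 5, 0), so a normal is n = DE × DF = (10, −2, 2).
n = (10, −2, 2); n·P − 24 = 30; |n| = 6√3; distance = 30/(6√3) = 5/√3.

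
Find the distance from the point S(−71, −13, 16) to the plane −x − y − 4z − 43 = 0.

Normal vector n = (−1, −1, −4), and n·(−71, −13, 16) − 43 = −23.
|n| = √(1 + 1 + 16) = 3√2, so the distance is |-23|/(3√2) = 23/(3√2).

23√2/6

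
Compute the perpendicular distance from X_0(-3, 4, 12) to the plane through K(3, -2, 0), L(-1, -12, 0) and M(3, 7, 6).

6/√38

KL = (-4, -10, 0) and KM = (0, 9, 6), so a normal is n = KL × KM = (-60, 24, -36).
n = (-60, 24, -36); n·P − (-228) = 72; |n| = 12√38; distance = 72/(12√38) = 3√38/19.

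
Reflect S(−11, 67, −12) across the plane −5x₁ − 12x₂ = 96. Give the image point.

With n = (−5, −12, 0), the signed offset is (n·S − 96)/|n|² = -845/169 = -5.
S' = S − 2t·n = (−11, 67, −12) − (-10)·(−5, −12, 0) = (−61, −53, −12).

(-61, -53, -12)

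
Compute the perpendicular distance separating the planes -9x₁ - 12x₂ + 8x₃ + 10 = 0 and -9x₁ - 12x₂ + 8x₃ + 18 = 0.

8/17

With common normal n = (-9, -12, 8) (|n| = 17), the distance is |(-10) − (-18)|/|n| = 8/17.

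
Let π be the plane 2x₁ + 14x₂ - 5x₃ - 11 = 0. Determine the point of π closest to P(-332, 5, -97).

n = (2, 14, -5), |n|² = 225, and n·P − 11 = -120.
t = -120/225 = -8/15, so the foot is P − t·n = (-332, 5, -97) − (-8/15)·(2, 14, -5) = (-4964/15, 187/15, -299/3).

(-4964/15, 187/15, -299/3)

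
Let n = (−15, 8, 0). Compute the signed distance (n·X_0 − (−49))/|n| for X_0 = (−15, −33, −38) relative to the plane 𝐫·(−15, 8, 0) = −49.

10/17

n·X_0 − (-49) = 10.
|n| = 17, so the signed distance is 10/17.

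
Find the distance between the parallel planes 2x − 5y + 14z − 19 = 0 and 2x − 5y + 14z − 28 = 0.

Both planes have normal n = (2, −5, 14), |n| = 15. Any point on the first plane is at distance |28 − 19|/|n| = 9/15 = 3/5 from the second.

3/5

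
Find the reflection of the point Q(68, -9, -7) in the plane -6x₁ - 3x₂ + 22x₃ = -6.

(56, -15, 37)

With n = (-6, -3, 22), the signed offset is (n·Q − (-6))/|n|² = -529/529 = -1.
Q' = Q − 2t·n = (68, -9, -7) − (-2)·(-6, -3, 22) = (56, -15, 37).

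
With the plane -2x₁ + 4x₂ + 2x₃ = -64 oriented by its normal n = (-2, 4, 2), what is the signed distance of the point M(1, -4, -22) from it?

n·M − (-64) = 2.
|n| = 2√6, so the signed distance is 1/√6.

1/√6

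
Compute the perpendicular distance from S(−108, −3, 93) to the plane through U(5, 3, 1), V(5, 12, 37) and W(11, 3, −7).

8

UV = (0, 9, 36) and UW = (6, 0, −8), so a normal is n = UV × UW = (−72, 216, −54).
Then n·(−108, −3, 93) − 234 = 1872.
|n| = √(5184 + 46656 + 2916) = 234, so the distance is |1872|/234 = 8.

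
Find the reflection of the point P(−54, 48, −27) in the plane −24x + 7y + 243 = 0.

n = (−24, 7, 0), |n|² = 625, n·P − (-243) = 1875, so t = 1875/625 = 3.
Foot F = P − 3·n = (18, 27, −27); the reflection is 2F − P = (90, 6, −27).

(90, 6, -27)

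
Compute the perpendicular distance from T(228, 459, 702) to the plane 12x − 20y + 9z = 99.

Normal vector n = (12, −20, 9), and n·(228, 459, 702) − 99 = −225.
|n| = √(144 + 400 + 81) = 25, so the distance is |-225|/25 = 9.

9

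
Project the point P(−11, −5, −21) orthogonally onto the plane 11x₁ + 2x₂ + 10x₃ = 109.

(11, -1, -1)

The perpendicular from P has direction n = (11, 2, 10): r = (−11, −5, −21) + λ(11, 2, 10).
Substitute into the plane: n·(P + λn) = 109 gives -341 + 225λ = 109, so λ = 2.
Foot = (−11, −5, −21) + 2·(11, 2, 10) = (11, −1, −1).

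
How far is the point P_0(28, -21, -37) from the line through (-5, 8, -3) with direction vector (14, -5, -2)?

Direction vector d = (14, -5, -2).
AP = (33, -29, -34), and AP × d = (-112, -410, 241).
|AP × d|² = 238725 and |d|² = 225, so the distance is √(238725/225) = √1061.

√1061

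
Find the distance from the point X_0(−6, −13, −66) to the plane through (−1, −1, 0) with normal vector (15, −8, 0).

The plane has equation n·(r − (−1, −1, 0)) = 0, i.e. n·r = -7.
n = (15, −8, 0); n·P − (-7) = 21; |n| = 17; distance = 21/17.

21/17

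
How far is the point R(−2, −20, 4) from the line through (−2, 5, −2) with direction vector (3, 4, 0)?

Direction vector d = (3, 4, 0).
AP = (0, −25, 6); AP·d = -100, |AP|² = 661, |d|² = 25.
distance² = |AP|² − (AP·d)²/|d|² = 661 − 10000/25 = 261, so the distance is 3√29.

3√29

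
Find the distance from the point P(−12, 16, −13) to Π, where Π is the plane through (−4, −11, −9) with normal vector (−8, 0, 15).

4/17

The plane has equation n·(r − (−4, −11, −9)) = 0, i.e. n·r = -103.
Then n·(−12, 16, −13) − (−103) = 4.
|n| = √(64 + 0 + 225) = 17, so the distance is |4|/17 = 4/17.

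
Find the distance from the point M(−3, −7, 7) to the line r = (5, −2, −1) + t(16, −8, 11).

Direction vector d = (16, −8, 11).
AP = (−8, −5, 8), and AP × d = (9, 216, 144).
|AP × d|² = 67473 and |d|² = 441, so the distance is √(67473/441) = √153 = 3√17.

3√17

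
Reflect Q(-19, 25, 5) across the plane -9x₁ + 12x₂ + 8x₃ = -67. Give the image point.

n = (-9, 12, 8), |n|² = 289, n·Q − (-67) = 578, so t = 578/289 = 2.
Foot F = Q − 2·n = (-1, 1, -11); the reflection is 2F − Q = (17, -23, -27).

(17, -23, -27)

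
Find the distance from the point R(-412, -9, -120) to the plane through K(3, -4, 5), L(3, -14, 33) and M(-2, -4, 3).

KL = (0, -10, 28) and KM = (-5, 0, -2), so a normal is n = KL × KM = (20, -140, -50).
Then n·(-412, -9, -120) - 370 = -1350.
|n| = √(400 + 19600 + 2500) = 150, so the distance is |-1350|/150 = 9.

9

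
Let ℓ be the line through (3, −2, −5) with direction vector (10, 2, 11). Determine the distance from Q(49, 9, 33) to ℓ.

Direction vector d = (10, 2, 11).
AP = (46, 11, 38); AP·d = 900, |AP|² = 3681, |d|² = 225.
distance² = |AP|² − (AP·d)²/|d|² = 3681 − 810000/225 = 81, so the distance is 9.

9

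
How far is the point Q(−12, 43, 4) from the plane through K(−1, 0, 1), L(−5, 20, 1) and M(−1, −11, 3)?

3/5

KL = (−4, 20, 0) and KM = (0, −11, 2), so a normal is n = KL × KM = (40, 8, 44).
Then n·(−12, 43, 4) − 4 = 36.
|n| = √(1600 + 64 + 1936) = 60, so the distance is |36|/60 = 3/5.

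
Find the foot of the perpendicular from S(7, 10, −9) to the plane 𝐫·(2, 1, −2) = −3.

(-3, 5, 1)

The perpendicular from S has direction n = (2, 1, −2): r = (7, 10, −9) + t(2, 1, −2).
Substitute into the plane: n·(S + tn) = -3 gives 42 + 9t = -3, so t = -5.
Foot = (7, 10, −9) + (-5)·(2, 1, −2) = (−3, 5, 1).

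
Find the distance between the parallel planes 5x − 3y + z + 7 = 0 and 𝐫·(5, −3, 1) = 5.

With common normal n = (5, −3, 1) (|n| = √35), the distance is |(-7) − 5|/|n| = 12/√35.

12/√35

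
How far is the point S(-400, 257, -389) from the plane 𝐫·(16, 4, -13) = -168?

Normal vector n = (16, 4, -13), and n·(-400, 257, -389) - (-168) = -147.
|n| = √(256 + 16 + 169) = 21, so the distance is |-147|/21 = 7.

7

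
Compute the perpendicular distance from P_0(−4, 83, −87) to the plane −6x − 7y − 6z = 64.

Normal vector n = (−6, −7, −6), and n·(−4, 83, −87) − 64 = −99.
|n| = √(36 + 49 + 36) = 11, so the distance is |-99|/11 = 9.

9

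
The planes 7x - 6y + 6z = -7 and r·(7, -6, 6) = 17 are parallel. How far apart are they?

24/11

With common normal n = (7, -6, 6) (|n| = 11), the distance is |(-7) − 17|/|n| = 24/11.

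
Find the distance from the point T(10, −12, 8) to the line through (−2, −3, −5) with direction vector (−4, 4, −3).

5

Direction vector d = (−4, 4, −3).
AP = (12, −9, 13); AP·d = -123, |AP|² = 394, |d|² = 41.
distance² = |AP|² − (AP·d)²/|d|² = 394 − 15129/41 = 25, so the distance is 5.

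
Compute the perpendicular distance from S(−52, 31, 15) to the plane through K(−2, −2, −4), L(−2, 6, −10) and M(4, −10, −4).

KL = (0, 8, −6) and KM = (6, −8, 0), so a normal is n = KL × KM = (−48, −36, −48).
Then n·(−52, 31, 15) − 360 = 300.
|n| = √(2304 + 1296 + 2304) = 12√41, so the distance is |300|/(12√41) = 25√41/41.

25/√41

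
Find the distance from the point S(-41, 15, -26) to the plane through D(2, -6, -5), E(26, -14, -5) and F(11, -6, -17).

DE = (24, -8, 0) and DF = (9, 0, -12), so a normal is n = DE × DF = (96, 288, 72).
Then n·(-41, 15, -26) - (-1896) = 408.
|n| = √(9216 + 82944 + 5184) = 312, so the distance is |408|/312 = 17/13.

17/13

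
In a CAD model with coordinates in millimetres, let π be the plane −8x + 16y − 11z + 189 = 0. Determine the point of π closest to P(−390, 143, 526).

(-2754/7, 1049/7, 3649/7)

n = (−8, 16, −11), |n|² = 441, and n·P − (-189) = -189.
t = -189/441 = -3/7, so the foot is P − t·n = (−390, 143, 526) − (-3/7)·(−8, 16, −11) = (−2754/7, 1049/7, 3649/7).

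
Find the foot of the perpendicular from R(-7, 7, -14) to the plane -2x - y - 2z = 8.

(-1, 10, -8)

The perpendicular from R has direction n = (-2, -1, -2): r = (-7, 7, -14) + t(-2, -1, -2).
Substitute into the plane: n·(R + tn) = 8 gives 35 + 9t = 8, so t = -3.
Foot = (-7, 7, -14) + (-3)·(-2, -1, -2) = (-1, 10, -8).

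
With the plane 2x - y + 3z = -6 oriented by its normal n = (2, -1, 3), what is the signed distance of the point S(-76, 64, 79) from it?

27/√14

n·S − (-6) = 27.
|n| = √14, so the signed distance is 27/√14.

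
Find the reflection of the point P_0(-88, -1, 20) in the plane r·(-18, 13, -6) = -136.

(20, -79, 56)

n = (-18, 13, -6), |n|² = 529, n·P_0 − (-136) = 1587, so t = 1587/529 = 3.
Foot F = P_0 − 3·n = (-34, -40, 38); the reflection is 2F − P_0 = (20, -79, 56).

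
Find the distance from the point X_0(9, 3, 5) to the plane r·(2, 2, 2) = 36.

1/√3

Normal vector n = (2, 2, 2), and n·(9, 3, 5) - 36 = -2.
|n| = √(4 + 4 + 4) = 2√3, so the distance is |-2|/(2√3) = √3/3.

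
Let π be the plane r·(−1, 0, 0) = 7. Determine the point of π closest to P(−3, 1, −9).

(-7, 1, -9)

n = (−1, 0, 0), |n|² = 1, and n·P − 7 = -4.
t = -4/1 = -4, so the foot is P − t·n = (−3, 1, −9) − (-4)·(−1, 0, 0) = (−7, 1, −9).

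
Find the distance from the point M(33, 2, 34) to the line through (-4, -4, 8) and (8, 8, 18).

A direction vector is d = (12, 12, 10).
AP = (37, 6, 26), and AP × d = (-252, -58, 372).
|AP × d|² = 205252 and |d|² = 388, so the distance is √(205252/388) = √529 = 23.

23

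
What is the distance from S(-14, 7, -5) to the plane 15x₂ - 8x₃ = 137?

8/17

Normal vector n = (0, 15, -8), and n·(-14, 7, -5) - 137 = 8.
|n| = √(0 + 225 + 64) = 17, so the distance is |8|/17 = 8/17.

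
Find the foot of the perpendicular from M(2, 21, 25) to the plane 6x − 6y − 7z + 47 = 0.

(14, 9, 11)

The perpendicular from M has direction n = (6, −6, −7): r = (2, 21, 25) + λ(6, −6, −7).
Substitute into the plane: n·(M + λn) = -47 gives -289 + 121λ = -47, so λ = 2.
Foot = (2, 21, 25) + 2·(6, −6, −7) = (14, 9, 11).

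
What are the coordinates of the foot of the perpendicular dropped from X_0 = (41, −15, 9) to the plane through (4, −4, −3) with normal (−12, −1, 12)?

(29, -16, 21)

n = (−12, −1, 12), |n|² = 289, and n·X_0 − (-80) = -289.
t = -289/289 = -1, so the foot is X_0 − t·n = (41, −15, 9) − (-1)·(−12, −1, 12) = (29, −16, 21).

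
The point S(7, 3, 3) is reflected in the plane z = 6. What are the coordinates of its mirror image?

(7, 3, 9)

n = (0, 0, 1), |n|² = 1, n·S − 6 = -3, so t = -3/1 = -3.
Foot F = S − (-3)·n = (7, 3, 6); the reflection is 2F − S = (7, 3, 9).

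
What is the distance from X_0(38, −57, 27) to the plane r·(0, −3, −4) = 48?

d = |(-3)·(-57) + (-4)·27 − 48| / √(0 + 9 + 16) = |15| / 5 = 3.

3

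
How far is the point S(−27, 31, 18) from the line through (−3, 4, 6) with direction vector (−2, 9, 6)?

6√10

Direction vector d = (−2, 9, 6).
AP = (−24, 27, 12), and AP × d = (54, 120, −162).
|AP × d|² = 43560 and |d|² = 121, so the distance is √(43560/121) = √360 = 6√10.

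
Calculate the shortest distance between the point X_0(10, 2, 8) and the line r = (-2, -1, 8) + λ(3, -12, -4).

3√17

Direction vector d = (3, -12, -4).
AP = (12, 3, 0), and AP × d = (-12, 48, -153).
|AP × d|² = 25857 and |d|² = 169, so the distance is √(25857/169) = √153 = 3√17.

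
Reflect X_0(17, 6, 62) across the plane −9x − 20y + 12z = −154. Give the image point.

With n = (−9, −20, 12), the signed offset is (n·X_0 − (-154))/|n|² = 625/625 = 1.
X_0' = X_0 − 2t·n = (17, 6, 62) − 2·(−9, −20, 12) = (35, 46, 38).

(35, 46, 38)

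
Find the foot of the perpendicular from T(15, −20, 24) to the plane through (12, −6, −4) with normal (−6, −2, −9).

(3, -24, 6)

The perpendicular from T has direction n = (−6, −2, −9): r = (15, −20, 24) + μ(−6, −2, −9).
Substitute into the plane: n·(T + μn) = -24 gives -266 + 121μ = -24, so μ = 2.
Foot = (15, −20, 24) + 2·(−6, −2, −9) = (3, −24, 6).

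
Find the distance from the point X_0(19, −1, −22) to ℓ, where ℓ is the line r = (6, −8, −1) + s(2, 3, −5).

√51

Direction vector d = (2, 3, −5).
AP = (13, 7, −21); AP·d = 152, |AP|² = 659, |d|² = 38.
distance² = |AP|² − (AP·d)²/|d|² = 659 − 23104/38 = 51, so the distance is √51.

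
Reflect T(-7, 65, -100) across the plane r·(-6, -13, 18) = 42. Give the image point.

With n = (-6, -13, 18), the signed offset is (n·T − 42)/|n|² = -2645/529 = -5.
T' = T − 2t·n = (-7, 65, -100) − (-10)·(-6, -13, 18) = (-67, -65, 80).

(-67, -65, 80)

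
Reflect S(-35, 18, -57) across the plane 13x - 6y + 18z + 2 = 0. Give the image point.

(43, -18, 51)

n = (13, -6, 18), |n|² = 529, n·S − (-2) = -1587, so t = -1587/529 = -3.
Foot F = S − (-3)·n = (4, 0, -3); the reflection is 2F − S = (43, -18, 51).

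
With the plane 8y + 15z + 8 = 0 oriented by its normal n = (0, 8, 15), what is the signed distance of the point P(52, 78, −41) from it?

n·P − (-8) = 17.
|n| = 17, so the signed distance is 17/17 = 1.

1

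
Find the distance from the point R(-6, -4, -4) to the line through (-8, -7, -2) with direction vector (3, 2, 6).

Direction vector d = (3, 2, 6).
AP = (2, 3, -2), and AP × d = (22, -18, -5).
|AP × d|² = 833 and |d|² = 49, so the distance is √(833/49) = √17.

√17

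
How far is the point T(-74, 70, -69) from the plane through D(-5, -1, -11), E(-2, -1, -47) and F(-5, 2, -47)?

2

DE = (3, 0, -36) and DF = (0, 3, -36), so a normal is n = DE × DF = (108, 108, 9).
n = (108, 108, 9); n·P − (-747) = -306; |n| = 153; distance = 306/153 = 2.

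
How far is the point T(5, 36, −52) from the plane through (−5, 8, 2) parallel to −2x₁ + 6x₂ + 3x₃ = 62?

2

Parallel planes share the normal n = (−2, 6, 3); since (−5, 8, 2) lies on the plane, its equation is −2x₁ + 6x₂ + 3x₃ = 64.
Then n·(5, 36, −52) − 64 = −14.
|n| = √(4 + 36 + 9) = 7, so the distance is |-14|/7 = 2.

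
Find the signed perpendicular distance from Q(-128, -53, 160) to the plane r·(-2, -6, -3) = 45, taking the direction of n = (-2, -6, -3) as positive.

n·Q − 45 = 49.
|n| = 7, so the signed distance is 49/7 = 7.

7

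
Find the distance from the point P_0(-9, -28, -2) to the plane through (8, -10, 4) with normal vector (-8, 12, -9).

26/17

The plane has equation n·(r − (8, -10, 4)) = 0, i.e. n·r = -220.
Then n·(-9, -28, -2) - (-220) = -26.
|n| = √(64 + 144 + 81) = 17, so the distance is |-26|/17 = 26/17.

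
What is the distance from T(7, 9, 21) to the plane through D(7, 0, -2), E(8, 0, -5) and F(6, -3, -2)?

DE = (1, 0, -3) and DF = (-1, -3, 0), so a normal is n = DE × DF = (-9, 3, -3).
n = (-9, 3, -3); n·P − (-57) = -42; |n| = 3√11; distance = 42/(3√11) = 14/√11.

14/√11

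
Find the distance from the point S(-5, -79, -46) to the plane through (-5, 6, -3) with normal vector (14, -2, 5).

3

The plane has equation n·(r − (-5, 6, -3)) = 0, i.e. n·r = -97.
Then n·(-5, -79, -46) - (-97) = -45.
|n| = √(196 + 4 + 25) = 15, so the distance is |-45|/15 = 3.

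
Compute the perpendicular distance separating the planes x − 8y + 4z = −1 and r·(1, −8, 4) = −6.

Both planes have normal n = (1, −8, 4), |n| = 9. Any point on the first plane is at distance |(-6) − (-1)|/|n| = 5/9 from the second.

5/9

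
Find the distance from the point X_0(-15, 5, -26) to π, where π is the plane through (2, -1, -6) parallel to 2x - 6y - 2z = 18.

Parallel planes share the normal n = (2, -6, -2); since (2, -1, -6) lies on the plane, its equation is 2x - 6y - 2z = 22.
d = |2·(-15) + (-6)·5 + (-2)·(-26) − 22| / √(4 + 36 + 4) = |-30| / (2√11) = 15√11/11.

15√11/11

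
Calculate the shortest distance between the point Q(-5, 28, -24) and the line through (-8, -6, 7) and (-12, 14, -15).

A direction vector is d = (-4, 20, -22).
AP = (3, 34, -31), and AP × d = (-128, 190, 196).
|AP × d|² = 90900 and |d|² = 900, so the distance is √(90900/900) = √101.

√101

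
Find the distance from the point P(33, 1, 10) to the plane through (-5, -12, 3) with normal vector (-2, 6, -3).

19/7

The plane has equation n·(r − (-5, -12, 3)) = 0, i.e. n·r = -71.
Then n·(33, 1, 10) - (-71) = -19.
|n| = √(4 + 36 + 9) = 7, so the distance is |-19|/7 = 19/7.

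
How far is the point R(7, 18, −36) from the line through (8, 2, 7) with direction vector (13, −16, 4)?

Direction vector d = (13, −16, 4).
AP = (−1, 16, −43), and AP × d = (−624, −555, −192).
|AP × d|² = 734265 and |d|² = 441, so the distance is √(734265/441) = √1665 = 3√185.

3√185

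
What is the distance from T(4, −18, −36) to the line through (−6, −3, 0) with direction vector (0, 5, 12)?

10

Direction vector d = (0, 5, 12).
AP = (10, −15, −36), and AP × d = (0, −120, 50).
|AP × d|² = 16900 and |d|² = 169, so the distance is √(16900/169) = √100 = 10.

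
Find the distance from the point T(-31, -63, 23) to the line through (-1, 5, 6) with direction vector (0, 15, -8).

√1189

Direction vector d = (0, 15, -8).
AP = (-30, -68, 17), and AP × d = (289, -240, -450).
|AP × d|² = 343621 and |d|² = 289, so the distance is √(343621/289) = √1189.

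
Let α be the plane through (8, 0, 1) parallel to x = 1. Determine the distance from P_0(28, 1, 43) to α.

Parallel planes share the normal n = (1, 0, 0); since (8, 0, 1) lies on the plane, its equation is x = 8.
Then n·(28, 1, 43) - 8 = 20.
|n| = √(1 + 0 + 0) = 1, so the distance is |20|/1 = 20.

20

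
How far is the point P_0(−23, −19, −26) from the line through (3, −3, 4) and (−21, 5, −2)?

34

A direction vector is d = (−24, 8, −6).
AP = (−26, −16, −30); AP·d = 676, |AP|² = 1832, |d|² = 676.
distance² = |AP|² − (AP·d)²/|d|² = 1832 − 456976/676 = 1156, so the distance is 34.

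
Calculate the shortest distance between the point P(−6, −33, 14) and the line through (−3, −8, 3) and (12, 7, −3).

A direction vector is d = (15, 15, −6).
AP = (−3, −25, 11), and AP × d = (−15, 147, 330).
|AP × d|² = 130734 and |d|² = 486, so the distance is √(130734/486) = √269.

√269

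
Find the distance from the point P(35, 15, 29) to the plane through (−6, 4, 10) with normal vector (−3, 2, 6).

13/7

The plane has equation n·(r − (−6, 4, 10)) = 0, i.e. n·r = 86.
Then n·(35, 15, 29) − 86 = 13.
|n| = √(9 + 4 + 36) = 7, so the distance is |13|/7 = 13/7.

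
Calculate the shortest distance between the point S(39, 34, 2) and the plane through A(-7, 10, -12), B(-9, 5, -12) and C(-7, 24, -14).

14/15

AB = (-2, -5, 0) and AC = (0, 14, -2), so a normal is n = AB × AC = (10, -4, -28).
n = (10, -4, -28); n·P − 226 = -28; |n| = 30; distance = 28/30 = 14/15.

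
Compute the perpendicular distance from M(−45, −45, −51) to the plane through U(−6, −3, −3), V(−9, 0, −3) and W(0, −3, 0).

15/√6

UV = (−3, 3, 0) and UW = (6, 0, 3), so a normal is n = UV × UW = (9, 9, −18).
Then n·(−45, −45, −51) − (−27) = 135.
|n| = √(81 + 81 + 324) = 9√6, so the distance is |135|/(9√6) = 5√6/2.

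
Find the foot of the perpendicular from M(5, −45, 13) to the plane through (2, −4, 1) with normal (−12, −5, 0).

(17, -40, 13)

n = (−12, −5, 0), |n|² = 169, and n·M − (-4) = 169.
t = 169/169 = 1, so the foot is M − t·n = (5, −45, 13) − 1·(−12, −5, 0) = (17, −40, 13).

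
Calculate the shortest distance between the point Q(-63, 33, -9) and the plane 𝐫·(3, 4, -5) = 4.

8√2/5

n = (3, 4, -5); n·P − 4 = -16; |n| = 5√2; distance = 16/(5√2) = 8√2/5.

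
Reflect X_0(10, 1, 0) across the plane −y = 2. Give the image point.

With n = (0, −1, 0), the signed offset is (n·X_0 − 2)/|n|² = -3/1 = -3.
X_0' = X_0 − 2t·n = (10, 1, 0) − (-6)·(0, −1, 0) = (10, −5, 0).

(10, -5, 0)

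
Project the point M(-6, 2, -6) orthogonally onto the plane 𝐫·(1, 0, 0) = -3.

The perpendicular from M has direction n = (1, 0, 0): r = (-6, 2, -6) + λ(1, 0, 0).
Substitute into the plane: n·(M + λn) = -3 gives -6 + 1λ = -3, so λ = 3.
Foot = (-6, 2, -6) + 3·(1, 0, 0) = (-3, 2, -6).

(-3, 2, -6)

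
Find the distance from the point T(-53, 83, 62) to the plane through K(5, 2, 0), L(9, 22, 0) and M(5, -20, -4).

KL = (4, 20, 0) and KM = (0, -22, -4), so a normal is n = KL × KM = (-80, 16, -88).
d = |(-80)·(-53) + 16·83 + (-88)·62 − (-368)| / √(6400 + 256 + 7744) = |480| / 120 = 4.

4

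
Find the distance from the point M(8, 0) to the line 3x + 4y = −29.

53/5

d = |3·8 + 4·0 − (-29)| / √(9 + 16) = |53|/5 = 53/5.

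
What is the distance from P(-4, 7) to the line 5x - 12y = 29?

The normal to the line is n = (5, -12) with |n| = 13.
|n·P − 29| = |-104 − 29| = 133, so the distance is 133/13.

133/13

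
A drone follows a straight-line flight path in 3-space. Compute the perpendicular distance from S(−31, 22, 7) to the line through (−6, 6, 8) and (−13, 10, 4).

A direction vector is d = (−7, 4, −4).
AP = (−25, 16, −1); AP·d = 243, |AP|² = 882, |d|² = 81.
distance² = |AP|² − (AP·d)²/|d|² = 882 − 59049/81 = 153, so the distance is 3√17.

3√17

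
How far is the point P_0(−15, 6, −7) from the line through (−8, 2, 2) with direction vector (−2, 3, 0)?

√94

Direction vector d = (−2, 3, 0).
AP = (−7, 4, −9), and AP × d = (27, 18, −13).
|AP × d|² = 1222 and |d|² = 13, so the distance is √(1222/13) = √94.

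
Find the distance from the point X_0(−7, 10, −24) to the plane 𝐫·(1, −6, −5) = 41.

6√62/31

Normal vector n = (1, −6, −5), and n·(−7, 10, −24) − 41 = 12.
|n| = √(1 + 36 + 25) = √62, so the distance is |12|/√62 = 12/√62.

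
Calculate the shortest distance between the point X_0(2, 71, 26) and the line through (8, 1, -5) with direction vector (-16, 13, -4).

√4133

Direction vector d = (-16, 13, -4).
AP = (-6, 70, 31), and AP × d = (-683, -520, 1042).
|AP × d|² = 1822653 and |d|² = 441, so the distance is √(1822653/441) = √4133.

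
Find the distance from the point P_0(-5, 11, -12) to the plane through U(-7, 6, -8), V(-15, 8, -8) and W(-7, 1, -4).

UV = (-8, 2, 0) and UW = (0, -5, 4), so a normal is n = UV × UW = (8, 32, 40).
d = |8·(-5) + 32·11 + 40·(-12) − (-184)| / √(64 + 1024 + 1600) = |16| / (8√42) = 2/√42.

√42/21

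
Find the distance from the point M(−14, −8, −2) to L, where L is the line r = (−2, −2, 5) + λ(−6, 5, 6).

Direction vector d = (−6, 5, 6).
AP = (−12, −6, −7), and AP × d = (−1, 114, −96).
|AP × d|² = 22213 and |d|² = 97, so the distance is √(22213/97) = √229.

√229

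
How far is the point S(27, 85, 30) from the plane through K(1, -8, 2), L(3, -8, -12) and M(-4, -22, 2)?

3

KL = (2, 0, -14) and KM = (-5, -14, 0), so a normal is n = KL × KM = (-196, 70, -28).
Then n·(27, 85, 30) - (-812) = 630.
|n| = √(38416 + 4900 + 784) = 210, so the distance is |630|/210 = 3.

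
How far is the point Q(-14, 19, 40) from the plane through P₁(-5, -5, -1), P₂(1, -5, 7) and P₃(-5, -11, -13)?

P₁P₂ = (6, 0, 8) and P₁P₃ = (0, -6, -12), so a normal is n = P₁P₂ × P₁P₃ = (48, 72, -36).
n = (48, 72, -36); n·P − (-564) = -180; |n| = 12√61; distance = 180/(12√61) = 15√61/61.

15√61/61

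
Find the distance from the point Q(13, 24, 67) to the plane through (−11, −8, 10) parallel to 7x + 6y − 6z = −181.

18/11

Parallel planes share the normal n = (7, 6, −6); since (−11, −8, 10) lies on the plane, its equation is 7x + 6y − 6z = -185.
n = (7, 6, −6); n·P − (-185) = 18; |n| = 11; distance = 18/11.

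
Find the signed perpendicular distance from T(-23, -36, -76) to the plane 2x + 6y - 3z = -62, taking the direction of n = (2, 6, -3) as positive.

4

n·T − (-62) = 28.
|n| = 7, so the signed distance is 28/7 = 4.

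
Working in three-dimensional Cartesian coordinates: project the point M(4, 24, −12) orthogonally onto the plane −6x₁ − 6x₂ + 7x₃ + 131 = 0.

(-2, 18, -5)

The perpendicular from M has direction n = (−6, −6, 7): r = (4, 24, −12) + λ(−6, −6, 7).
Substitute into the plane: n·(M + λn) = -131 gives -252 + 121λ = -131, so λ = 1.
Foot = (4, 24, −12) + 1·(−6, −6, 7) = (−2, 18, −5).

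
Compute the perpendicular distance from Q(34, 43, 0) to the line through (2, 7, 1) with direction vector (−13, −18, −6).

√205

Direction vector d = (−13, −18, −6).
AP = (32, 36, −1); AP·d = -1058, |AP|² = 2321, |d|² = 529.
distance² = |AP|² − (AP·d)²/|d|² = 2321 − 1119364/529 = 205, so the distance is √205.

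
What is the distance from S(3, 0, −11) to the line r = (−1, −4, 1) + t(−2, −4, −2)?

4√11

Direction vector d = (−2, −4, −2).
AP = (4, 4, −12); AP·d = 0, |AP|² = 176, |d|² = 24.
distance² = |AP|² − (AP·d)²/|d|² = 176 − 0/24 = 176, so the distance is 4√11.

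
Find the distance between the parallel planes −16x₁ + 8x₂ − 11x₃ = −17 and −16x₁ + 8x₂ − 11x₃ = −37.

20/21

Both planes have normal n = (−16, 8, −11), |n| = 21. Any point on the first plane is at distance |(-37) − (-17)|/|n| = 20/21 from the second.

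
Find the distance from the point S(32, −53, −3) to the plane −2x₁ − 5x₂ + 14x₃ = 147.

d = |(-2)·32 + (-5)·(-53) + 14·(-3) − 147| / √(4 + 25 + 196) = |12| / 15 = 4/5.

4/5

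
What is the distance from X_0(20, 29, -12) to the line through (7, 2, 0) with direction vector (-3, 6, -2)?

Direction vector d = (-3, 6, -2).
AP = (13, 27, -12); AP·d = 147, |AP|² = 1042, |d|² = 49.
distance² = |AP|² − (AP·d)²/|d|² = 1042 − 21609/49 = 601, so the distance is √601.

√601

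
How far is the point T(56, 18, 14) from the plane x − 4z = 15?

d = |1·56 + (-4)·14 − 15| / √(1 + 0 + 16) = |-15| / √17 = 15√17/17.

15√17/17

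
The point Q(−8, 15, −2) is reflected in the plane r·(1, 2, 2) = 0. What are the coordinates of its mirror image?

n = (1, 2, 2), |n|² = 9, n·Q − 0 = 18, so t = 18/9 = 2.
Foot F = Q − 2·n = (−10, 11, −6); the reflection is 2F − Q = (−12, 7, −10).

(-12, 7, -10)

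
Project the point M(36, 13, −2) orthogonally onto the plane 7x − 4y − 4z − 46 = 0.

(22, 21, 6)

The perpendicular from M has direction n = (7, −4, −4): r = (36, 13, −2) + t(7, −4, −4).
Substitute into the plane: n·(M + tn) = 46 gives 208 + 81t = 46, so t = -2.
Foot = (36, 13, −2) + (-2)·(7, −4, −4) = (22, 21, 6).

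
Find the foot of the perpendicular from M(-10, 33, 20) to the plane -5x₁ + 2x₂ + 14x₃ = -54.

(0, 29, -8)

n = (-5, 2, 14), |n|² = 225, and n·M − (-54) = 450.
t = 450/225 = 2, so the foot is M − t·n = (-10, 33, 20) − 2·(-5, 2, 14) = (0, 29, -8).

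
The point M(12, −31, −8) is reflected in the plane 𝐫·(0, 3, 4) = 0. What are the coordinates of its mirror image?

n = (0, 3, 4), |n|² = 25, n·M − 0 = -125, so t = -125/25 = -5.
Foot F = M − (-5)·n = (12, −16, 12); the reflection is 2F − M = (12, −1, 32).

(12, -1, 32)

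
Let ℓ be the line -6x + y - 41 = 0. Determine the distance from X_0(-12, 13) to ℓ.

d = |(-6)·(-12) + 1·13 − 41| / √(36 + 1) = |44|/√37 = 44/√37.

44√37/37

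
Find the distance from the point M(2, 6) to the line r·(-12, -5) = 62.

d = |(-12)·2 + (-5)·6 − 62| / √(144 + 25) = |-116|/13 = 116/13.

116/13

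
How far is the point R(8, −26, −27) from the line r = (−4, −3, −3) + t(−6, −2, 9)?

3√85

Direction vector d = (−6, −2, 9).
AP = (12, −23, −24); AP·d = -242, |AP|² = 1249, |d|² = 121.
distance² = |AP|² − (AP·d)²/|d|² = 1249 − 58564/121 = 765, so the distance is 3√85.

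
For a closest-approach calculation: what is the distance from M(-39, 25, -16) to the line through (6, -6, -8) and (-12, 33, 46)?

A direction vector is d = (-18, 39, 54).
AP = (-45, 31, -8), and AP × d = (1986, 2574, -1197).
|AP × d|² = 12002481 and |d|² = 4761, so the distance is √(12002481/4761) = √2521.

√2521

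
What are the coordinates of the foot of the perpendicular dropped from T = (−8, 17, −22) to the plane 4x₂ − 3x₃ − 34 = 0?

The perpendicular from T has direction n = (0, 4, −3): r = (−8, 17, −22) + μ(0, 4, −3).
Substitute into the plane: n·(T + μn) = 34 gives 134 + 25μ = 34, so μ = -4.
Foot = (−8, 17, −22) + (-4)·(0, 4, −3) = (−8, 1, −10).

(-8, 1, -10)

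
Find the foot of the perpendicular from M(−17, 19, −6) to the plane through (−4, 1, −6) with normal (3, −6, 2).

(-8, 1, 0)

n = (3, −6, 2), |n|² = 49, and n·M − (-30) = -147.
t = -147/49 = -3, so the foot is M − t·n = (−17, 19, −6) − (-3)·(3, −6, 2) = (−8, 1, 0).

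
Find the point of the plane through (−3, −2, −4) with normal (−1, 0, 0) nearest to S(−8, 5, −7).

n = (−1, 0, 0), |n|² = 1, and n·S − 3 = 5.
t = 5/1 = 5, so the foot is S − t·n = (−8, 5, −7) − 5·(−1, 0, 0) = (−3, 5, −7).

(-3, 5, -7)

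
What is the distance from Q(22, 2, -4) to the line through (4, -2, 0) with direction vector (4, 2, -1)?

2√5

Direction vector d = (4, 2, -1).
AP = (18, 4, -4); AP·d = 84, |AP|² = 356, |d|² = 21.
distance² = |AP|² − (AP·d)²/|d|² = 356 − 7056/21 = 20, so the distance is 2√5.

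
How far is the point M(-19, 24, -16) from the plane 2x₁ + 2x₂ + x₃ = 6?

Normal vector n = (2, 2, 1), and n·(-19, 24, -16) - 6 = -12.
|n| = √(4 + 4 + 1) = 3, so the distance is |-12|/3 = 4.

4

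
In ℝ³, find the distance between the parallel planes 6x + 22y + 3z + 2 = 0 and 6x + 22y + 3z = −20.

With common normal n = (6, 22, 3) (|n| = 23), the distance is |(-2) − (-20)|/|n| = 18/23.

18/23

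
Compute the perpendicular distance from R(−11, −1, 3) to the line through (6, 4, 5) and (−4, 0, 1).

A direction vector is d = (−10, −4, −4).
AP = (−17, −5, −2), and AP × d = (12, −48, 18).
|AP × d|² = 2772 and |d|² = 132, so the distance is √(2772/132) = √21.

√21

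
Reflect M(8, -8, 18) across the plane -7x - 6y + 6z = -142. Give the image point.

n = (-7, -6, 6), |n|² = 121, n·M − (-142) = 242, so t = 242/121 = 2.
Foot F = M − 2·n = (22, 4, 6); the reflection is 2F − M = (36, 16, -6).

(36, 16, -6)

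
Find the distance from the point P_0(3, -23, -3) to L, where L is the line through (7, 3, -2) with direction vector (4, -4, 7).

6√17

Direction vector d = (4, -4, 7).
AP = (-4, -26, -1), and AP × d = (-186, 24, 120).
|AP × d|² = 49572 and |d|² = 81, so the distance is √(49572/81) = √612 = 6√17.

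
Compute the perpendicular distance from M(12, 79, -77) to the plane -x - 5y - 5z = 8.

30/√51

n = (-1, -5, -5); n·P − 8 = -30; |n| = √51; distance = 30/√51 = 10√51/17.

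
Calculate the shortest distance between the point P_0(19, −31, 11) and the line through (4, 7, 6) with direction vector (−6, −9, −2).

Direction vector d = (−6, −9, −2).
AP = (15, −38, 5), and AP × d = (121, 0, −363).
|AP × d|² = 146410 and |d|² = 121, so the distance is √(146410/121) = √1210 = 11√10.

11√10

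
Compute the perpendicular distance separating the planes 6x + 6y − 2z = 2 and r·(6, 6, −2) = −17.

√19/2

Both planes have normal n = (6, 6, −2), |n| = 2√19. Any point on the first plane is at distance |(-17) − 2|/|n| = 19/(2√19) = √19/2 from the second.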